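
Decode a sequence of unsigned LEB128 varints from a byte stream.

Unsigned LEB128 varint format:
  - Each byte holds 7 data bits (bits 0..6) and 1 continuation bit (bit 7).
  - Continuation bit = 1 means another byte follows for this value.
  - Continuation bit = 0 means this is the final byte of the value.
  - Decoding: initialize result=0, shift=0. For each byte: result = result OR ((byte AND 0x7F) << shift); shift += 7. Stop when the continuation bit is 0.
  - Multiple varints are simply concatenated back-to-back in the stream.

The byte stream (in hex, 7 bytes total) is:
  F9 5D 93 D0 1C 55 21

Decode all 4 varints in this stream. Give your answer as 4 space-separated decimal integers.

Answer: 12025 469011 85 33

Derivation:
  byte[0]=0xF9 cont=1 payload=0x79=121: acc |= 121<<0 -> acc=121 shift=7
  byte[1]=0x5D cont=0 payload=0x5D=93: acc |= 93<<7 -> acc=12025 shift=14 [end]
Varint 1: bytes[0:2] = F9 5D -> value 12025 (2 byte(s))
  byte[2]=0x93 cont=1 payload=0x13=19: acc |= 19<<0 -> acc=19 shift=7
  byte[3]=0xD0 cont=1 payload=0x50=80: acc |= 80<<7 -> acc=10259 shift=14
  byte[4]=0x1C cont=0 payload=0x1C=28: acc |= 28<<14 -> acc=469011 shift=21 [end]
Varint 2: bytes[2:5] = 93 D0 1C -> value 469011 (3 byte(s))
  byte[5]=0x55 cont=0 payload=0x55=85: acc |= 85<<0 -> acc=85 shift=7 [end]
Varint 3: bytes[5:6] = 55 -> value 85 (1 byte(s))
  byte[6]=0x21 cont=0 payload=0x21=33: acc |= 33<<0 -> acc=33 shift=7 [end]
Varint 4: bytes[6:7] = 21 -> value 33 (1 byte(s))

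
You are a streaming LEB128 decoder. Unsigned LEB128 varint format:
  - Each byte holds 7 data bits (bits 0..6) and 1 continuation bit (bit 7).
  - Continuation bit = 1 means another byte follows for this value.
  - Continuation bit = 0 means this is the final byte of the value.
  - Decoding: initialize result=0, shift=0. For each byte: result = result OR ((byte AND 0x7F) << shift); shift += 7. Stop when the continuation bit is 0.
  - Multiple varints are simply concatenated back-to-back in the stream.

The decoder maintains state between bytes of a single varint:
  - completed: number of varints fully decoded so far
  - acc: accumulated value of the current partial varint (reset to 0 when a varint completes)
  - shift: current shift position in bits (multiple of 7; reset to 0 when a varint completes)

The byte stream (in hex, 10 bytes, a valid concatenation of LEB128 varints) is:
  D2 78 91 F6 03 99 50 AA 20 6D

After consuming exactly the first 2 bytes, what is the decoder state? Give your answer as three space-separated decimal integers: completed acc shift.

Answer: 1 0 0

Derivation:
byte[0]=0xD2 cont=1 payload=0x52: acc |= 82<<0 -> completed=0 acc=82 shift=7
byte[1]=0x78 cont=0 payload=0x78: varint #1 complete (value=15442); reset -> completed=1 acc=0 shift=0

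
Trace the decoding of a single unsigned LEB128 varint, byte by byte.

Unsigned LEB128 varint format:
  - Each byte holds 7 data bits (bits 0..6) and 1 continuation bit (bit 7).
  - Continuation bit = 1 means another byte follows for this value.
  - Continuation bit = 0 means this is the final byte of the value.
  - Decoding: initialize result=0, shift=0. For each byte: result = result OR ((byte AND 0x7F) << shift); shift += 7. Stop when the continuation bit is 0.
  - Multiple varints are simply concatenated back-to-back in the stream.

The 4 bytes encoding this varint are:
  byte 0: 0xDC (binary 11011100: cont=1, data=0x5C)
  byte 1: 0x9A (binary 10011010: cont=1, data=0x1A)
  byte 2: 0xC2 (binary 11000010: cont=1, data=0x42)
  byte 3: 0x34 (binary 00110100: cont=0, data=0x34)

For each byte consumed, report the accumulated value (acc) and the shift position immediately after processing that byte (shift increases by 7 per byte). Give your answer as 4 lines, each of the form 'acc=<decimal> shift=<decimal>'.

Answer: acc=92 shift=7
acc=3420 shift=14
acc=1084764 shift=21
acc=110136668 shift=28

Derivation:
byte 0=0xDC: payload=0x5C=92, contrib = 92<<0 = 92; acc -> 92, shift -> 7
byte 1=0x9A: payload=0x1A=26, contrib = 26<<7 = 3328; acc -> 3420, shift -> 14
byte 2=0xC2: payload=0x42=66, contrib = 66<<14 = 1081344; acc -> 1084764, shift -> 21
byte 3=0x34: payload=0x34=52, contrib = 52<<21 = 109051904; acc -> 110136668, shift -> 28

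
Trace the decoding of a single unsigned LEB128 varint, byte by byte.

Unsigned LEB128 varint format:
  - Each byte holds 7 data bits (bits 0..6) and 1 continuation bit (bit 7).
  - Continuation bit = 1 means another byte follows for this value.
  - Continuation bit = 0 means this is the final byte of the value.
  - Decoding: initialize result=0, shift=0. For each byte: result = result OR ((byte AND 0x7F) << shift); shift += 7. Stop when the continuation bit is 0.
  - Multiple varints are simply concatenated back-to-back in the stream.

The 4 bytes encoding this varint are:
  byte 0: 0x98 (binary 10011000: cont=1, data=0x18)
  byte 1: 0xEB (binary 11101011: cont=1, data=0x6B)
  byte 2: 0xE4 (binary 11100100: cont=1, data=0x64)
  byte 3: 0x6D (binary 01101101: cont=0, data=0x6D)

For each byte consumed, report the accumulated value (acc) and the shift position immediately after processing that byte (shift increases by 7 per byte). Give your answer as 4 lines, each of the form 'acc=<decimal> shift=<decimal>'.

byte 0=0x98: payload=0x18=24, contrib = 24<<0 = 24; acc -> 24, shift -> 7
byte 1=0xEB: payload=0x6B=107, contrib = 107<<7 = 13696; acc -> 13720, shift -> 14
byte 2=0xE4: payload=0x64=100, contrib = 100<<14 = 1638400; acc -> 1652120, shift -> 21
byte 3=0x6D: payload=0x6D=109, contrib = 109<<21 = 228589568; acc -> 230241688, shift -> 28

Answer: acc=24 shift=7
acc=13720 shift=14
acc=1652120 shift=21
acc=230241688 shift=28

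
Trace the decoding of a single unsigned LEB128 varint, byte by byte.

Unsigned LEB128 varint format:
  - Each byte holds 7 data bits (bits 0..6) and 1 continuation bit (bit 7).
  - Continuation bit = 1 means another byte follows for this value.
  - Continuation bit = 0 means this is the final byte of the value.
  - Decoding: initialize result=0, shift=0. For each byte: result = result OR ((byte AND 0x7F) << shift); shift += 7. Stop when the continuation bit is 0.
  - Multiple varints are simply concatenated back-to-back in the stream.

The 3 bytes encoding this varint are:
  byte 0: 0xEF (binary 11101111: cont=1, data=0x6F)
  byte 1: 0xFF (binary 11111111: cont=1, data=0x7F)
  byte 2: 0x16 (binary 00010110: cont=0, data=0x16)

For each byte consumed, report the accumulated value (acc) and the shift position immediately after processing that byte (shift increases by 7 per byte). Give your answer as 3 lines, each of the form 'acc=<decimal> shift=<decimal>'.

byte 0=0xEF: payload=0x6F=111, contrib = 111<<0 = 111; acc -> 111, shift -> 7
byte 1=0xFF: payload=0x7F=127, contrib = 127<<7 = 16256; acc -> 16367, shift -> 14
byte 2=0x16: payload=0x16=22, contrib = 22<<14 = 360448; acc -> 376815, shift -> 21

Answer: acc=111 shift=7
acc=16367 shift=14
acc=376815 shift=21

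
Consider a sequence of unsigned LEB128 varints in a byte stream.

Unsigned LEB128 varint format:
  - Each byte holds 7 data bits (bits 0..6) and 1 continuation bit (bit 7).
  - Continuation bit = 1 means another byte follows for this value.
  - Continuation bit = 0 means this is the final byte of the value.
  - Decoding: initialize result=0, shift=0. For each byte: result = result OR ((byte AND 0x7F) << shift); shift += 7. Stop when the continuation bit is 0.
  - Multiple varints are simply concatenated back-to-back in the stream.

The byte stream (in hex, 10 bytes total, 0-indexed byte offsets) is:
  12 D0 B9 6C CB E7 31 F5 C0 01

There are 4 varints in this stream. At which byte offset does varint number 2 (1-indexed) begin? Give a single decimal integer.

  byte[0]=0x12 cont=0 payload=0x12=18: acc |= 18<<0 -> acc=18 shift=7 [end]
Varint 1: bytes[0:1] = 12 -> value 18 (1 byte(s))
  byte[1]=0xD0 cont=1 payload=0x50=80: acc |= 80<<0 -> acc=80 shift=7
  byte[2]=0xB9 cont=1 payload=0x39=57: acc |= 57<<7 -> acc=7376 shift=14
  byte[3]=0x6C cont=0 payload=0x6C=108: acc |= 108<<14 -> acc=1776848 shift=21 [end]
Varint 2: bytes[1:4] = D0 B9 6C -> value 1776848 (3 byte(s))
  byte[4]=0xCB cont=1 payload=0x4B=75: acc |= 75<<0 -> acc=75 shift=7
  byte[5]=0xE7 cont=1 payload=0x67=103: acc |= 103<<7 -> acc=13259 shift=14
  byte[6]=0x31 cont=0 payload=0x31=49: acc |= 49<<14 -> acc=816075 shift=21 [end]
Varint 3: bytes[4:7] = CB E7 31 -> value 816075 (3 byte(s))
  byte[7]=0xF5 cont=1 payload=0x75=117: acc |= 117<<0 -> acc=117 shift=7
  byte[8]=0xC0 cont=1 payload=0x40=64: acc |= 64<<7 -> acc=8309 shift=14
  byte[9]=0x01 cont=0 payload=0x01=1: acc |= 1<<14 -> acc=24693 shift=21 [end]
Varint 4: bytes[7:10] = F5 C0 01 -> value 24693 (3 byte(s))

Answer: 1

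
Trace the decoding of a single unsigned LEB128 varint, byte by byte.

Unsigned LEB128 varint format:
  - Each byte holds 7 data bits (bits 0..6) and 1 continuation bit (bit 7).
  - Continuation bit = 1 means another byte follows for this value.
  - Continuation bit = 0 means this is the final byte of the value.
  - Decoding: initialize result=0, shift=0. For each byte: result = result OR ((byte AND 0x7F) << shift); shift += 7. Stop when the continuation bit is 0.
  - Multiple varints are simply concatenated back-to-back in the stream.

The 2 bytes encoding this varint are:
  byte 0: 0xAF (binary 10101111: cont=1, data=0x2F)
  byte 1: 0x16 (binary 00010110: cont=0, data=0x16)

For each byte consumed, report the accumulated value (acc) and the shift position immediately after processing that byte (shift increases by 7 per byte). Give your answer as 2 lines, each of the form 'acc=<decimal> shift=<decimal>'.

Answer: acc=47 shift=7
acc=2863 shift=14

Derivation:
byte 0=0xAF: payload=0x2F=47, contrib = 47<<0 = 47; acc -> 47, shift -> 7
byte 1=0x16: payload=0x16=22, contrib = 22<<7 = 2816; acc -> 2863, shift -> 14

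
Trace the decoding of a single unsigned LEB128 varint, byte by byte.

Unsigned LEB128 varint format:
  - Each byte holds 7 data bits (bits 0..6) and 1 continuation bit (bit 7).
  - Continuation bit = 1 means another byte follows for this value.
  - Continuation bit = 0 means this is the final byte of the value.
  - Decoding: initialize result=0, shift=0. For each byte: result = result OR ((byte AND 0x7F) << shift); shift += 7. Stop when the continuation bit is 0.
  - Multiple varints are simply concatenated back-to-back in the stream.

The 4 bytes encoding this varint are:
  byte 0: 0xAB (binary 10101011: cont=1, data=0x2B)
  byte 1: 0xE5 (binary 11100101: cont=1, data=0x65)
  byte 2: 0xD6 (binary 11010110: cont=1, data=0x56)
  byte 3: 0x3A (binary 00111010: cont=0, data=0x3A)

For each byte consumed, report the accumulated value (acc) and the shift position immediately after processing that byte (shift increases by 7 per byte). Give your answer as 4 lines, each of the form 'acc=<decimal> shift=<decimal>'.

Answer: acc=43 shift=7
acc=12971 shift=14
acc=1421995 shift=21
acc=123056811 shift=28

Derivation:
byte 0=0xAB: payload=0x2B=43, contrib = 43<<0 = 43; acc -> 43, shift -> 7
byte 1=0xE5: payload=0x65=101, contrib = 101<<7 = 12928; acc -> 12971, shift -> 14
byte 2=0xD6: payload=0x56=86, contrib = 86<<14 = 1409024; acc -> 1421995, shift -> 21
byte 3=0x3A: payload=0x3A=58, contrib = 58<<21 = 121634816; acc -> 123056811, shift -> 28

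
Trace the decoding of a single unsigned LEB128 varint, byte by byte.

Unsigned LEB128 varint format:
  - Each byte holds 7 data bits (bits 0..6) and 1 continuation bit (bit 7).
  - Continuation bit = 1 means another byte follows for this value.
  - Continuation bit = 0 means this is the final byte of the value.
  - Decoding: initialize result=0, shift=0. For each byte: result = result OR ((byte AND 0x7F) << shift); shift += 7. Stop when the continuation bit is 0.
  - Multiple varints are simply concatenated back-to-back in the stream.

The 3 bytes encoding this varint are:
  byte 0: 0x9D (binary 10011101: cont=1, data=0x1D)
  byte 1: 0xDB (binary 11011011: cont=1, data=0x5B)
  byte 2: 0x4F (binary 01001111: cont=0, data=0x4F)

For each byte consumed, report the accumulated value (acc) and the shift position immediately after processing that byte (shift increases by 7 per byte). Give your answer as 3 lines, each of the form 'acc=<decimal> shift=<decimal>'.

Answer: acc=29 shift=7
acc=11677 shift=14
acc=1306013 shift=21

Derivation:
byte 0=0x9D: payload=0x1D=29, contrib = 29<<0 = 29; acc -> 29, shift -> 7
byte 1=0xDB: payload=0x5B=91, contrib = 91<<7 = 11648; acc -> 11677, shift -> 14
byte 2=0x4F: payload=0x4F=79, contrib = 79<<14 = 1294336; acc -> 1306013, shift -> 21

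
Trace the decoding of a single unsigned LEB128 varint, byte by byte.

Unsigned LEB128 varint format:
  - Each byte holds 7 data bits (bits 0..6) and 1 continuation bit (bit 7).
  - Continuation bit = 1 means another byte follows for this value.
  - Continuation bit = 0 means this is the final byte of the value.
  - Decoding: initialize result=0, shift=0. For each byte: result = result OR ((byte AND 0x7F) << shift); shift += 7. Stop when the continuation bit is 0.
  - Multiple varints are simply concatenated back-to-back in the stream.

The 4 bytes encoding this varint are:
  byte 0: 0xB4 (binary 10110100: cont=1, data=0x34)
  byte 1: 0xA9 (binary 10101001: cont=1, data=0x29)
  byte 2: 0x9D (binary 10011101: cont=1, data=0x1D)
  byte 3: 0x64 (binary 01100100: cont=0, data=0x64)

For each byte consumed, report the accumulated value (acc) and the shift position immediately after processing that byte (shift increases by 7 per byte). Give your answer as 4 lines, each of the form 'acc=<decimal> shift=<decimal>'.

byte 0=0xB4: payload=0x34=52, contrib = 52<<0 = 52; acc -> 52, shift -> 7
byte 1=0xA9: payload=0x29=41, contrib = 41<<7 = 5248; acc -> 5300, shift -> 14
byte 2=0x9D: payload=0x1D=29, contrib = 29<<14 = 475136; acc -> 480436, shift -> 21
byte 3=0x64: payload=0x64=100, contrib = 100<<21 = 209715200; acc -> 210195636, shift -> 28

Answer: acc=52 shift=7
acc=5300 shift=14
acc=480436 shift=21
acc=210195636 shift=28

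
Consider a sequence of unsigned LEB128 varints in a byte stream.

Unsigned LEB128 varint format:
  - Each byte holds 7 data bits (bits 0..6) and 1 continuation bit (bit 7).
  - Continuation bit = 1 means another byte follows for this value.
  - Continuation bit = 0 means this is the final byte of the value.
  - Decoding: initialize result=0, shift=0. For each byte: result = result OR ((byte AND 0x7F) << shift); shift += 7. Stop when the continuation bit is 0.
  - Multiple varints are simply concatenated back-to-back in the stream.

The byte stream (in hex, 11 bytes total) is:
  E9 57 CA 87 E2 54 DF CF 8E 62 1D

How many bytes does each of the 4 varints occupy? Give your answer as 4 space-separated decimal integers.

Answer: 2 4 4 1

Derivation:
  byte[0]=0xE9 cont=1 payload=0x69=105: acc |= 105<<0 -> acc=105 shift=7
  byte[1]=0x57 cont=0 payload=0x57=87: acc |= 87<<7 -> acc=11241 shift=14 [end]
Varint 1: bytes[0:2] = E9 57 -> value 11241 (2 byte(s))
  byte[2]=0xCA cont=1 payload=0x4A=74: acc |= 74<<0 -> acc=74 shift=7
  byte[3]=0x87 cont=1 payload=0x07=7: acc |= 7<<7 -> acc=970 shift=14
  byte[4]=0xE2 cont=1 payload=0x62=98: acc |= 98<<14 -> acc=1606602 shift=21
  byte[5]=0x54 cont=0 payload=0x54=84: acc |= 84<<21 -> acc=177767370 shift=28 [end]
Varint 2: bytes[2:6] = CA 87 E2 54 -> value 177767370 (4 byte(s))
  byte[6]=0xDF cont=1 payload=0x5F=95: acc |= 95<<0 -> acc=95 shift=7
  byte[7]=0xCF cont=1 payload=0x4F=79: acc |= 79<<7 -> acc=10207 shift=14
  byte[8]=0x8E cont=1 payload=0x0E=14: acc |= 14<<14 -> acc=239583 shift=21
  byte[9]=0x62 cont=0 payload=0x62=98: acc |= 98<<21 -> acc=205760479 shift=28 [end]
Varint 3: bytes[6:10] = DF CF 8E 62 -> value 205760479 (4 byte(s))
  byte[10]=0x1D cont=0 payload=0x1D=29: acc |= 29<<0 -> acc=29 shift=7 [end]
Varint 4: bytes[10:11] = 1D -> value 29 (1 byte(s))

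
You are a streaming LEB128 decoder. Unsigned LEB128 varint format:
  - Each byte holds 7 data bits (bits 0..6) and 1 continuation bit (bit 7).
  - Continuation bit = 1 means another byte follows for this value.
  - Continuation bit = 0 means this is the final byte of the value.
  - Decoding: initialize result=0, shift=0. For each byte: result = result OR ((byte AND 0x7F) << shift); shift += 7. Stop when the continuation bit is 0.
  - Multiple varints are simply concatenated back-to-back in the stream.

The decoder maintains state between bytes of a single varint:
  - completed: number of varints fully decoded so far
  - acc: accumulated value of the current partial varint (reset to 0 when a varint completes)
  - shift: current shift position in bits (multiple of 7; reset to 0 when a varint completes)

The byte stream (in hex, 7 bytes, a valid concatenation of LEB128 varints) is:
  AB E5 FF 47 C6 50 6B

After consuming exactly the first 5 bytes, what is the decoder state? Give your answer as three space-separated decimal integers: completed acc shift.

byte[0]=0xAB cont=1 payload=0x2B: acc |= 43<<0 -> completed=0 acc=43 shift=7
byte[1]=0xE5 cont=1 payload=0x65: acc |= 101<<7 -> completed=0 acc=12971 shift=14
byte[2]=0xFF cont=1 payload=0x7F: acc |= 127<<14 -> completed=0 acc=2093739 shift=21
byte[3]=0x47 cont=0 payload=0x47: varint #1 complete (value=150991531); reset -> completed=1 acc=0 shift=0
byte[4]=0xC6 cont=1 payload=0x46: acc |= 70<<0 -> completed=1 acc=70 shift=7

Answer: 1 70 7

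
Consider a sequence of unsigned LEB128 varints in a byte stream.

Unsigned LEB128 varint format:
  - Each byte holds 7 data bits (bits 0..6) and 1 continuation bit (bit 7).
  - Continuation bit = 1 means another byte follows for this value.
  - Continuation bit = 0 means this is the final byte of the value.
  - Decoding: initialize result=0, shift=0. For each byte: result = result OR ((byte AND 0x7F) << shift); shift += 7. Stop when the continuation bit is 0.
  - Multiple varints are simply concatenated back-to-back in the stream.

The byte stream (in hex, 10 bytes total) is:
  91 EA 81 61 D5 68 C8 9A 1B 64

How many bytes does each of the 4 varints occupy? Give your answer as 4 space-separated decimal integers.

Answer: 4 2 3 1

Derivation:
  byte[0]=0x91 cont=1 payload=0x11=17: acc |= 17<<0 -> acc=17 shift=7
  byte[1]=0xEA cont=1 payload=0x6A=106: acc |= 106<<7 -> acc=13585 shift=14
  byte[2]=0x81 cont=1 payload=0x01=1: acc |= 1<<14 -> acc=29969 shift=21
  byte[3]=0x61 cont=0 payload=0x61=97: acc |= 97<<21 -> acc=203453713 shift=28 [end]
Varint 1: bytes[0:4] = 91 EA 81 61 -> value 203453713 (4 byte(s))
  byte[4]=0xD5 cont=1 payload=0x55=85: acc |= 85<<0 -> acc=85 shift=7
  byte[5]=0x68 cont=0 payload=0x68=104: acc |= 104<<7 -> acc=13397 shift=14 [end]
Varint 2: bytes[4:6] = D5 68 -> value 13397 (2 byte(s))
  byte[6]=0xC8 cont=1 payload=0x48=72: acc |= 72<<0 -> acc=72 shift=7
  byte[7]=0x9A cont=1 payload=0x1A=26: acc |= 26<<7 -> acc=3400 shift=14
  byte[8]=0x1B cont=0 payload=0x1B=27: acc |= 27<<14 -> acc=445768 shift=21 [end]
Varint 3: bytes[6:9] = C8 9A 1B -> value 445768 (3 byte(s))
  byte[9]=0x64 cont=0 payload=0x64=100: acc |= 100<<0 -> acc=100 shift=7 [end]
Varint 4: bytes[9:10] = 64 -> value 100 (1 byte(s))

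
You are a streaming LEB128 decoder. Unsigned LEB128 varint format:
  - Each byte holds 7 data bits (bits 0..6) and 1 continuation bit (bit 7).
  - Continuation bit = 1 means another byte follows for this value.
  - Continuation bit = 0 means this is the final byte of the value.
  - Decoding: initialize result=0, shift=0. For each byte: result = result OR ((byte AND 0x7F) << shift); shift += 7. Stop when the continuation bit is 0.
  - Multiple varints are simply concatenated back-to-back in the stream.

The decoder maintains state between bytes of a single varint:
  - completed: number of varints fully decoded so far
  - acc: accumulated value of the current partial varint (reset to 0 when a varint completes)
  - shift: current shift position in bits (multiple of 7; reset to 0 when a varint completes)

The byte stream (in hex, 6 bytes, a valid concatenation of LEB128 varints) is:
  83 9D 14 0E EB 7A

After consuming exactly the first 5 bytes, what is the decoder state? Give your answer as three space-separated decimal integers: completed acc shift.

byte[0]=0x83 cont=1 payload=0x03: acc |= 3<<0 -> completed=0 acc=3 shift=7
byte[1]=0x9D cont=1 payload=0x1D: acc |= 29<<7 -> completed=0 acc=3715 shift=14
byte[2]=0x14 cont=0 payload=0x14: varint #1 complete (value=331395); reset -> completed=1 acc=0 shift=0
byte[3]=0x0E cont=0 payload=0x0E: varint #2 complete (value=14); reset -> completed=2 acc=0 shift=0
byte[4]=0xEB cont=1 payload=0x6B: acc |= 107<<0 -> completed=2 acc=107 shift=7

Answer: 2 107 7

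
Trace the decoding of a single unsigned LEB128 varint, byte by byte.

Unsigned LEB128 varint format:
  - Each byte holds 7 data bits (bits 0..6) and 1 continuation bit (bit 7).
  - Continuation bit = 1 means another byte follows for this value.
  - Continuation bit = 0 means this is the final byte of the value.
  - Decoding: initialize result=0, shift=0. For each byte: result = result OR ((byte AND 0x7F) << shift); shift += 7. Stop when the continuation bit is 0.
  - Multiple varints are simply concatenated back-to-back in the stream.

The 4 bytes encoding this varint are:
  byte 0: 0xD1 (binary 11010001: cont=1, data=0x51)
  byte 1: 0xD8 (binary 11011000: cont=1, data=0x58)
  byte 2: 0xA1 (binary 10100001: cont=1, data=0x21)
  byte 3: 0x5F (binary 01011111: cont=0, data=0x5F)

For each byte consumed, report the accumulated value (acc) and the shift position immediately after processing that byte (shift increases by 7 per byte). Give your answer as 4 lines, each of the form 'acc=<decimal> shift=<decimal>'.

Answer: acc=81 shift=7
acc=11345 shift=14
acc=552017 shift=21
acc=199781457 shift=28

Derivation:
byte 0=0xD1: payload=0x51=81, contrib = 81<<0 = 81; acc -> 81, shift -> 7
byte 1=0xD8: payload=0x58=88, contrib = 88<<7 = 11264; acc -> 11345, shift -> 14
byte 2=0xA1: payload=0x21=33, contrib = 33<<14 = 540672; acc -> 552017, shift -> 21
byte 3=0x5F: payload=0x5F=95, contrib = 95<<21 = 199229440; acc -> 199781457, shift -> 28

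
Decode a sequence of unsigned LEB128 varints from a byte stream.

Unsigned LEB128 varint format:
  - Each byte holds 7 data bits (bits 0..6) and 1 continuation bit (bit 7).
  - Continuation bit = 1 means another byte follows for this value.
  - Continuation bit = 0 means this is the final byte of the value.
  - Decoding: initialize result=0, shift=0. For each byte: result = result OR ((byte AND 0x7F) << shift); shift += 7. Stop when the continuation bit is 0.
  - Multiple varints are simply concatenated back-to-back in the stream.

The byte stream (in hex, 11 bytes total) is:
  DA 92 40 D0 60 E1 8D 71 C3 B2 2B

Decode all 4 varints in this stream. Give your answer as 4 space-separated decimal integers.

  byte[0]=0xDA cont=1 payload=0x5A=90: acc |= 90<<0 -> acc=90 shift=7
  byte[1]=0x92 cont=1 payload=0x12=18: acc |= 18<<7 -> acc=2394 shift=14
  byte[2]=0x40 cont=0 payload=0x40=64: acc |= 64<<14 -> acc=1050970 shift=21 [end]
Varint 1: bytes[0:3] = DA 92 40 -> value 1050970 (3 byte(s))
  byte[3]=0xD0 cont=1 payload=0x50=80: acc |= 80<<0 -> acc=80 shift=7
  byte[4]=0x60 cont=0 payload=0x60=96: acc |= 96<<7 -> acc=12368 shift=14 [end]
Varint 2: bytes[3:5] = D0 60 -> value 12368 (2 byte(s))
  byte[5]=0xE1 cont=1 payload=0x61=97: acc |= 97<<0 -> acc=97 shift=7
  byte[6]=0x8D cont=1 payload=0x0D=13: acc |= 13<<7 -> acc=1761 shift=14
  byte[7]=0x71 cont=0 payload=0x71=113: acc |= 113<<14 -> acc=1853153 shift=21 [end]
Varint 3: bytes[5:8] = E1 8D 71 -> value 1853153 (3 byte(s))
  byte[8]=0xC3 cont=1 payload=0x43=67: acc |= 67<<0 -> acc=67 shift=7
  byte[9]=0xB2 cont=1 payload=0x32=50: acc |= 50<<7 -> acc=6467 shift=14
  byte[10]=0x2B cont=0 payload=0x2B=43: acc |= 43<<14 -> acc=710979 shift=21 [end]
Varint 4: bytes[8:11] = C3 B2 2B -> value 710979 (3 byte(s))

Answer: 1050970 12368 1853153 710979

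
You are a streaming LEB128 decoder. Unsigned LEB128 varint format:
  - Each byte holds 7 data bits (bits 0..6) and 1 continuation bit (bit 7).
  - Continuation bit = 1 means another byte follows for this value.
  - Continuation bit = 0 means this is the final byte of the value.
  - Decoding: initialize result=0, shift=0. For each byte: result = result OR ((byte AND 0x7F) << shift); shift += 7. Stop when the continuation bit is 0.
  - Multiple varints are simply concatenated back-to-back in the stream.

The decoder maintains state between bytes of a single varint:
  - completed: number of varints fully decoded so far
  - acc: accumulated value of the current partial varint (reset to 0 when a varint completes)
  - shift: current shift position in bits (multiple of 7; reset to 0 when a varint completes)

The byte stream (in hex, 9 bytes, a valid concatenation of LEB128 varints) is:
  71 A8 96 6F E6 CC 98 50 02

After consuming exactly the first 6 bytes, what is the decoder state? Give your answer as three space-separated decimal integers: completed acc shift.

byte[0]=0x71 cont=0 payload=0x71: varint #1 complete (value=113); reset -> completed=1 acc=0 shift=0
byte[1]=0xA8 cont=1 payload=0x28: acc |= 40<<0 -> completed=1 acc=40 shift=7
byte[2]=0x96 cont=1 payload=0x16: acc |= 22<<7 -> completed=1 acc=2856 shift=14
byte[3]=0x6F cont=0 payload=0x6F: varint #2 complete (value=1821480); reset -> completed=2 acc=0 shift=0
byte[4]=0xE6 cont=1 payload=0x66: acc |= 102<<0 -> completed=2 acc=102 shift=7
byte[5]=0xCC cont=1 payload=0x4C: acc |= 76<<7 -> completed=2 acc=9830 shift=14

Answer: 2 9830 14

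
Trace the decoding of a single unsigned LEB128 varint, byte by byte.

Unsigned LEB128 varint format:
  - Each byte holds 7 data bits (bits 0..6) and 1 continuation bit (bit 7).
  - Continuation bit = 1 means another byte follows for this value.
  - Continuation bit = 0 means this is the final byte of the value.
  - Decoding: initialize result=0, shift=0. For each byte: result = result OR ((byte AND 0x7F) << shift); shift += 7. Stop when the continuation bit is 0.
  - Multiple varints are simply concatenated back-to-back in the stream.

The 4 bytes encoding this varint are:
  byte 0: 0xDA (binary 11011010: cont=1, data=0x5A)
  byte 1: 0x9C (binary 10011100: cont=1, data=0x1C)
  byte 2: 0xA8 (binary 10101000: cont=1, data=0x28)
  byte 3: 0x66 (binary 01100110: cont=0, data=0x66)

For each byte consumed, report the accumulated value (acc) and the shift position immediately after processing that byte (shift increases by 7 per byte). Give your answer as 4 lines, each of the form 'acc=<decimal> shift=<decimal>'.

byte 0=0xDA: payload=0x5A=90, contrib = 90<<0 = 90; acc -> 90, shift -> 7
byte 1=0x9C: payload=0x1C=28, contrib = 28<<7 = 3584; acc -> 3674, shift -> 14
byte 2=0xA8: payload=0x28=40, contrib = 40<<14 = 655360; acc -> 659034, shift -> 21
byte 3=0x66: payload=0x66=102, contrib = 102<<21 = 213909504; acc -> 214568538, shift -> 28

Answer: acc=90 shift=7
acc=3674 shift=14
acc=659034 shift=21
acc=214568538 shift=28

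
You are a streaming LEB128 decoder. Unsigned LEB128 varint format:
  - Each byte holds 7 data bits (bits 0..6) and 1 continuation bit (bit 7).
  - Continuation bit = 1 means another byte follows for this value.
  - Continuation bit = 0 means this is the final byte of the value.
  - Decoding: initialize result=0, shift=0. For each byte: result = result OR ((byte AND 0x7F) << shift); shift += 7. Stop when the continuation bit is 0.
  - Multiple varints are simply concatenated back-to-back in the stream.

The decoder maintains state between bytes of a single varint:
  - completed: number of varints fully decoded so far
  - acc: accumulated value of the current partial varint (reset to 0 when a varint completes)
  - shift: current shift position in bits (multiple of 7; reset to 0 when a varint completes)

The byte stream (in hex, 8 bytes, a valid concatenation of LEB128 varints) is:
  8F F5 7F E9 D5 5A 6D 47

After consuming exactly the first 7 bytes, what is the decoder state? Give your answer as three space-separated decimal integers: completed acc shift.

Answer: 3 0 0

Derivation:
byte[0]=0x8F cont=1 payload=0x0F: acc |= 15<<0 -> completed=0 acc=15 shift=7
byte[1]=0xF5 cont=1 payload=0x75: acc |= 117<<7 -> completed=0 acc=14991 shift=14
byte[2]=0x7F cont=0 payload=0x7F: varint #1 complete (value=2095759); reset -> completed=1 acc=0 shift=0
byte[3]=0xE9 cont=1 payload=0x69: acc |= 105<<0 -> completed=1 acc=105 shift=7
byte[4]=0xD5 cont=1 payload=0x55: acc |= 85<<7 -> completed=1 acc=10985 shift=14
byte[5]=0x5A cont=0 payload=0x5A: varint #2 complete (value=1485545); reset -> completed=2 acc=0 shift=0
byte[6]=0x6D cont=0 payload=0x6D: varint #3 complete (value=109); reset -> completed=3 acc=0 shift=0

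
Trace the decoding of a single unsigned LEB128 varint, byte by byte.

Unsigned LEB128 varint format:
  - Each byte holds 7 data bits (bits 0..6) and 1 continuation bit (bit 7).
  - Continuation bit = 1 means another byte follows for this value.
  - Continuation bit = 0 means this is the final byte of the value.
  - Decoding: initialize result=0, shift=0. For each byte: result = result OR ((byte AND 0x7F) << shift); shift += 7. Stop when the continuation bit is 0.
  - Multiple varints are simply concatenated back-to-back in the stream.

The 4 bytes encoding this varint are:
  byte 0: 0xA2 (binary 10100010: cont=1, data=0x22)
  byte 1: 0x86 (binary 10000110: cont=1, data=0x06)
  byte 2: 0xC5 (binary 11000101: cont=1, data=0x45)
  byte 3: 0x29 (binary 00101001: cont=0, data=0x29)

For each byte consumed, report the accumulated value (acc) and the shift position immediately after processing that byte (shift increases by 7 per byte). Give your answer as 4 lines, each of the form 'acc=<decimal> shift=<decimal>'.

byte 0=0xA2: payload=0x22=34, contrib = 34<<0 = 34; acc -> 34, shift -> 7
byte 1=0x86: payload=0x06=6, contrib = 6<<7 = 768; acc -> 802, shift -> 14
byte 2=0xC5: payload=0x45=69, contrib = 69<<14 = 1130496; acc -> 1131298, shift -> 21
byte 3=0x29: payload=0x29=41, contrib = 41<<21 = 85983232; acc -> 87114530, shift -> 28

Answer: acc=34 shift=7
acc=802 shift=14
acc=1131298 shift=21
acc=87114530 shift=28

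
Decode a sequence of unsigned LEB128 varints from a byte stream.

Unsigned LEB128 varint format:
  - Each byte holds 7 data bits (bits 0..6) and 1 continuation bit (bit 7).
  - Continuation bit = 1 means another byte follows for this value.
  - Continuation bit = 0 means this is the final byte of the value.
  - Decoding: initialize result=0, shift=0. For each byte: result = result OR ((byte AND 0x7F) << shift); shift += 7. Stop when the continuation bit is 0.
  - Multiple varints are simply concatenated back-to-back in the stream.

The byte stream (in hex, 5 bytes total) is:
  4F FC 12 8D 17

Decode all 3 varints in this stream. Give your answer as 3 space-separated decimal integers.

  byte[0]=0x4F cont=0 payload=0x4F=79: acc |= 79<<0 -> acc=79 shift=7 [end]
Varint 1: bytes[0:1] = 4F -> value 79 (1 byte(s))
  byte[1]=0xFC cont=1 payload=0x7C=124: acc |= 124<<0 -> acc=124 shift=7
  byte[2]=0x12 cont=0 payload=0x12=18: acc |= 18<<7 -> acc=2428 shift=14 [end]
Varint 2: bytes[1:3] = FC 12 -> value 2428 (2 byte(s))
  byte[3]=0x8D cont=1 payload=0x0D=13: acc |= 13<<0 -> acc=13 shift=7
  byte[4]=0x17 cont=0 payload=0x17=23: acc |= 23<<7 -> acc=2957 shift=14 [end]
Varint 3: bytes[3:5] = 8D 17 -> value 2957 (2 byte(s))

Answer: 79 2428 2957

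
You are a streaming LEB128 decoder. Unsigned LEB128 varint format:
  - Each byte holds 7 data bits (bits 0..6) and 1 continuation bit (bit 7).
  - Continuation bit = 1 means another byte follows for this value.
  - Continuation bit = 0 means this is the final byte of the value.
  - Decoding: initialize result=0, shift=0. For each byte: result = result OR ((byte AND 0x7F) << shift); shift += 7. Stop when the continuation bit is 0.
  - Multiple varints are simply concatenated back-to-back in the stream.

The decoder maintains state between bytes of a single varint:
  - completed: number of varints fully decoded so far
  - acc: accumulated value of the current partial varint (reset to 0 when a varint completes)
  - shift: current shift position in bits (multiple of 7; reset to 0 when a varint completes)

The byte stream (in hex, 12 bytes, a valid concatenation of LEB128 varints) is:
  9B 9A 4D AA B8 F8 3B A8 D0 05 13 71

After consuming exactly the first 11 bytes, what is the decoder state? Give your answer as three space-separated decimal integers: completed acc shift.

Answer: 4 0 0

Derivation:
byte[0]=0x9B cont=1 payload=0x1B: acc |= 27<<0 -> completed=0 acc=27 shift=7
byte[1]=0x9A cont=1 payload=0x1A: acc |= 26<<7 -> completed=0 acc=3355 shift=14
byte[2]=0x4D cont=0 payload=0x4D: varint #1 complete (value=1264923); reset -> completed=1 acc=0 shift=0
byte[3]=0xAA cont=1 payload=0x2A: acc |= 42<<0 -> completed=1 acc=42 shift=7
byte[4]=0xB8 cont=1 payload=0x38: acc |= 56<<7 -> completed=1 acc=7210 shift=14
byte[5]=0xF8 cont=1 payload=0x78: acc |= 120<<14 -> completed=1 acc=1973290 shift=21
byte[6]=0x3B cont=0 payload=0x3B: varint #2 complete (value=125705258); reset -> completed=2 acc=0 shift=0
byte[7]=0xA8 cont=1 payload=0x28: acc |= 40<<0 -> completed=2 acc=40 shift=7
byte[8]=0xD0 cont=1 payload=0x50: acc |= 80<<7 -> completed=2 acc=10280 shift=14
byte[9]=0x05 cont=0 payload=0x05: varint #3 complete (value=92200); reset -> completed=3 acc=0 shift=0
byte[10]=0x13 cont=0 payload=0x13: varint #4 complete (value=19); reset -> completed=4 acc=0 shift=0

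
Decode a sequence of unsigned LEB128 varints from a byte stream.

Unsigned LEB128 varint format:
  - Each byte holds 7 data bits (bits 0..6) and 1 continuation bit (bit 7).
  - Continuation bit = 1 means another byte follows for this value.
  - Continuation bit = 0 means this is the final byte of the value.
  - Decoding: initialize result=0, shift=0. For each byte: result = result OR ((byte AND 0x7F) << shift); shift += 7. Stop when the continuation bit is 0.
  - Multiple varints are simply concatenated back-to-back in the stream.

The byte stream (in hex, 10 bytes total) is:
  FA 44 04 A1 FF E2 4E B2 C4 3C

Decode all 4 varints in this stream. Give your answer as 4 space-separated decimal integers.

Answer: 8826 4 165199777 991794

Derivation:
  byte[0]=0xFA cont=1 payload=0x7A=122: acc |= 122<<0 -> acc=122 shift=7
  byte[1]=0x44 cont=0 payload=0x44=68: acc |= 68<<7 -> acc=8826 shift=14 [end]
Varint 1: bytes[0:2] = FA 44 -> value 8826 (2 byte(s))
  byte[2]=0x04 cont=0 payload=0x04=4: acc |= 4<<0 -> acc=4 shift=7 [end]
Varint 2: bytes[2:3] = 04 -> value 4 (1 byte(s))
  byte[3]=0xA1 cont=1 payload=0x21=33: acc |= 33<<0 -> acc=33 shift=7
  byte[4]=0xFF cont=1 payload=0x7F=127: acc |= 127<<7 -> acc=16289 shift=14
  byte[5]=0xE2 cont=1 payload=0x62=98: acc |= 98<<14 -> acc=1621921 shift=21
  byte[6]=0x4E cont=0 payload=0x4E=78: acc |= 78<<21 -> acc=165199777 shift=28 [end]
Varint 3: bytes[3:7] = A1 FF E2 4E -> value 165199777 (4 byte(s))
  byte[7]=0xB2 cont=1 payload=0x32=50: acc |= 50<<0 -> acc=50 shift=7
  byte[8]=0xC4 cont=1 payload=0x44=68: acc |= 68<<7 -> acc=8754 shift=14
  byte[9]=0x3C cont=0 payload=0x3C=60: acc |= 60<<14 -> acc=991794 shift=21 [end]
Varint 4: bytes[7:10] = B2 C4 3C -> value 991794 (3 byte(s))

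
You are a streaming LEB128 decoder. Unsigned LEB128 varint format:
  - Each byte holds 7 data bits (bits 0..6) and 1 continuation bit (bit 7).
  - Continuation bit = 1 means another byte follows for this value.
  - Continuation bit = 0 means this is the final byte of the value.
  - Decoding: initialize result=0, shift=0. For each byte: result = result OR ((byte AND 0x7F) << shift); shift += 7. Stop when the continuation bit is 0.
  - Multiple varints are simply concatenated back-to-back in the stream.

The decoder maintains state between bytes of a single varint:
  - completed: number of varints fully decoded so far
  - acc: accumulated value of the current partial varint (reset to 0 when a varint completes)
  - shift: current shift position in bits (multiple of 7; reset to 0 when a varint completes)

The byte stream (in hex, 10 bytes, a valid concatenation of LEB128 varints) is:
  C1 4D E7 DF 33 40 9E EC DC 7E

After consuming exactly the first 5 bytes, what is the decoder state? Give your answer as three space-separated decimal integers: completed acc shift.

Answer: 2 0 0

Derivation:
byte[0]=0xC1 cont=1 payload=0x41: acc |= 65<<0 -> completed=0 acc=65 shift=7
byte[1]=0x4D cont=0 payload=0x4D: varint #1 complete (value=9921); reset -> completed=1 acc=0 shift=0
byte[2]=0xE7 cont=1 payload=0x67: acc |= 103<<0 -> completed=1 acc=103 shift=7
byte[3]=0xDF cont=1 payload=0x5F: acc |= 95<<7 -> completed=1 acc=12263 shift=14
byte[4]=0x33 cont=0 payload=0x33: varint #2 complete (value=847847); reset -> completed=2 acc=0 shift=0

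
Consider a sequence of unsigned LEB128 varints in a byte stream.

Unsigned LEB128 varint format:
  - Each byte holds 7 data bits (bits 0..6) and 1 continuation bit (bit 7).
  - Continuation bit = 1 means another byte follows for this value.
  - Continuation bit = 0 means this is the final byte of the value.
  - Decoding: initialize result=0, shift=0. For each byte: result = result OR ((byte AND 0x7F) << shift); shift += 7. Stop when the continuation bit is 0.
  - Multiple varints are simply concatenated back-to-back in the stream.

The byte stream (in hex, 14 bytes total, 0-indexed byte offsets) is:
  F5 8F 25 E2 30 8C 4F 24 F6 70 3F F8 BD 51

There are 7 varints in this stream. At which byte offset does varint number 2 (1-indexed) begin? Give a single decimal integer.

  byte[0]=0xF5 cont=1 payload=0x75=117: acc |= 117<<0 -> acc=117 shift=7
  byte[1]=0x8F cont=1 payload=0x0F=15: acc |= 15<<7 -> acc=2037 shift=14
  byte[2]=0x25 cont=0 payload=0x25=37: acc |= 37<<14 -> acc=608245 shift=21 [end]
Varint 1: bytes[0:3] = F5 8F 25 -> value 608245 (3 byte(s))
  byte[3]=0xE2 cont=1 payload=0x62=98: acc |= 98<<0 -> acc=98 shift=7
  byte[4]=0x30 cont=0 payload=0x30=48: acc |= 48<<7 -> acc=6242 shift=14 [end]
Varint 2: bytes[3:5] = E2 30 -> value 6242 (2 byte(s))
  byte[5]=0x8C cont=1 payload=0x0C=12: acc |= 12<<0 -> acc=12 shift=7
  byte[6]=0x4F cont=0 payload=0x4F=79: acc |= 79<<7 -> acc=10124 shift=14 [end]
Varint 3: bytes[5:7] = 8C 4F -> value 10124 (2 byte(s))
  byte[7]=0x24 cont=0 payload=0x24=36: acc |= 36<<0 -> acc=36 shift=7 [end]
Varint 4: bytes[7:8] = 24 -> value 36 (1 byte(s))
  byte[8]=0xF6 cont=1 payload=0x76=118: acc |= 118<<0 -> acc=118 shift=7
  byte[9]=0x70 cont=0 payload=0x70=112: acc |= 112<<7 -> acc=14454 shift=14 [end]
Varint 5: bytes[8:10] = F6 70 -> value 14454 (2 byte(s))
  byte[10]=0x3F cont=0 payload=0x3F=63: acc |= 63<<0 -> acc=63 shift=7 [end]
Varint 6: bytes[10:11] = 3F -> value 63 (1 byte(s))
  byte[11]=0xF8 cont=1 payload=0x78=120: acc |= 120<<0 -> acc=120 shift=7
  byte[12]=0xBD cont=1 payload=0x3D=61: acc |= 61<<7 -> acc=7928 shift=14
  byte[13]=0x51 cont=0 payload=0x51=81: acc |= 81<<14 -> acc=1335032 shift=21 [end]
Varint 7: bytes[11:14] = F8 BD 51 -> value 1335032 (3 byte(s))

Answer: 3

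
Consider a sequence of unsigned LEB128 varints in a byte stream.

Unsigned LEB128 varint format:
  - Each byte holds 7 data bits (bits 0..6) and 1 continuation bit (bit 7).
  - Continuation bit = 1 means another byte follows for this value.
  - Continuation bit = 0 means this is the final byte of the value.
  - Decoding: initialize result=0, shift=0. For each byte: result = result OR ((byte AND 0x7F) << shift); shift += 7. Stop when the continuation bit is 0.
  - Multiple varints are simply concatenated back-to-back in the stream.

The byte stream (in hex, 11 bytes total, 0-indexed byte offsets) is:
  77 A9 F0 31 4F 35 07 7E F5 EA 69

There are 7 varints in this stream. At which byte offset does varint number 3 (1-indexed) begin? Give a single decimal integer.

  byte[0]=0x77 cont=0 payload=0x77=119: acc |= 119<<0 -> acc=119 shift=7 [end]
Varint 1: bytes[0:1] = 77 -> value 119 (1 byte(s))
  byte[1]=0xA9 cont=1 payload=0x29=41: acc |= 41<<0 -> acc=41 shift=7
  byte[2]=0xF0 cont=1 payload=0x70=112: acc |= 112<<7 -> acc=14377 shift=14
  byte[3]=0x31 cont=0 payload=0x31=49: acc |= 49<<14 -> acc=817193 shift=21 [end]
Varint 2: bytes[1:4] = A9 F0 31 -> value 817193 (3 byte(s))
  byte[4]=0x4F cont=0 payload=0x4F=79: acc |= 79<<0 -> acc=79 shift=7 [end]
Varint 3: bytes[4:5] = 4F -> value 79 (1 byte(s))
  byte[5]=0x35 cont=0 payload=0x35=53: acc |= 53<<0 -> acc=53 shift=7 [end]
Varint 4: bytes[5:6] = 35 -> value 53 (1 byte(s))
  byte[6]=0x07 cont=0 payload=0x07=7: acc |= 7<<0 -> acc=7 shift=7 [end]
Varint 5: bytes[6:7] = 07 -> value 7 (1 byte(s))
  byte[7]=0x7E cont=0 payload=0x7E=126: acc |= 126<<0 -> acc=126 shift=7 [end]
Varint 6: bytes[7:8] = 7E -> value 126 (1 byte(s))
  byte[8]=0xF5 cont=1 payload=0x75=117: acc |= 117<<0 -> acc=117 shift=7
  byte[9]=0xEA cont=1 payload=0x6A=106: acc |= 106<<7 -> acc=13685 shift=14
  byte[10]=0x69 cont=0 payload=0x69=105: acc |= 105<<14 -> acc=1734005 shift=21 [end]
Varint 7: bytes[8:11] = F5 EA 69 -> value 1734005 (3 byte(s))

Answer: 4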